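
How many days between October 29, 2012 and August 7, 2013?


282 days

From October 29, 2012 to August 7, 2013
Rest of October 2012: 31 - 29 = 2
Full months: November 30, December 31, January 31, February 2013 28, March 31, April 30, May 31, June 30, July 31
Days into August 2013: 7
Total = 2 + 30 + 31 + 31 + 28 + 31 + 30 + 31 + 30 + 31 + 7 = 282 days


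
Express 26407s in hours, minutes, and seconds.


Hours: 26407 ÷ 3600 = 7 remainder 1207
Minutes: 1207 ÷ 60 = 20 remainder 7
Seconds: 7

7h 20m 7s


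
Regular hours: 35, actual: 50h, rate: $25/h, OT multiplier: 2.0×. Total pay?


Regular: 35h × $25 = $875.00
Overtime: 50 - 35 = 15h
OT pay: 15h × $25 × 2.0 = $750.00
Total = $875.00 + $750.00 = $1625.00

$1625.00


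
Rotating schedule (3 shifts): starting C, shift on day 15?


Shifts: A, B, C
Start: C (index 2)
Day 15: (2 + 15 - 1) mod 3
= 16 mod 3
= 1
Index 1 → shift B

Shift B


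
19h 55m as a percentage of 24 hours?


0.8299 (82.99%)

Total minutes: 19×60 + 55 = 1195
Day = 24×60 = 1440 minutes
Fraction = 1195/1440 ≈ 0.8299
As a percentage: 1195/1440 × 100 ≈ 82.99%


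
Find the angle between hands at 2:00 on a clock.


Hour hand = 2×30 + 0×0.5 = 60.0°
Minute hand = 0×6 = 0°
Difference = |60.0 - 0| = 60.0°

60.0°


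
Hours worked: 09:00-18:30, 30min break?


Total time = (18×60+30) - (9×60+0)
= 1110 - 540 = 570 min
Minus break: 570 - 30 = 540 min
= 9h 0m

9h 0m (540 minutes)


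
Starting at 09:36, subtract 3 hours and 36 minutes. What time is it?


Start: 576 minutes from midnight
Subtract: 216 minutes
Remaining: 576 - 216 = 360
Hours: 6, Minutes: 0

06:00


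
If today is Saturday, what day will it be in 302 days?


Start: Saturday (index 5)
(5 + 302) mod 7
= 307 mod 7
= 6
Index 6 → Sunday

Sunday


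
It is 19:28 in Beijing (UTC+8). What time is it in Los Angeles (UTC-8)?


Time difference = UTC-8 - UTC+8 = -16 hours
New hour = (19 -16) mod 24
= 3 mod 24 = 3
Minutes unchanged → 03:28

03:28


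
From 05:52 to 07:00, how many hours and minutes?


1h 8m

End time in minutes: 7×60 + 0 = 420
Start time in minutes: 5×60 + 52 = 352
Difference = 420 - 352 = 68 minutes
= 1 hours 8 minutes


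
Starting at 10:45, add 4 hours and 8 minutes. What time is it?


Start: 645 minutes from midnight
Add: 248 minutes
Total: 893 minutes
Hours: 893 ÷ 60 = 14 remainder 53

14:53


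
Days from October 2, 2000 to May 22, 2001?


232 days

From October 2, 2000 to May 22, 2001
Rest of October 2000: 31 - 2 = 29
Full months: November 30, December 31, January 31, February 2001 28, March 31, April 30
Days into May 2001: 22
Total = 29 + 30 + 31 + 31 + 28 + 31 + 30 + 22 = 232 days


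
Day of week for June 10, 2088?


Zeller's congruence:
q=10, m=6, k=88, j=20
h = (10 + ⌊13×7/5⌋ + 88 + ⌊88/4⌋ + ⌊20/4⌋ - 2×20) mod 7
= (10 + 18 + 88 + 22 + 5 - 40) mod 7
= 103 mod 7 = 5
h=5 → Thursday

Thursday


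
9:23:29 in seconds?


Hours: 9 × 3600 = 32400
Minutes: 23 × 60 = 1380
Seconds: 29
Total = 32400 + 1380 + 29 = 33809

33809 seconds


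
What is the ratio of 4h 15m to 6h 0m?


17:24 (0.71)

Duration 1: 255 minutes
Duration 2: 360 minutes
Ratio = 255:360
GCD = 15
Simplified = 17:24
As a decimal: 17/24 ≈ 0.71


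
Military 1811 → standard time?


Hour: 18
18 - 12 = 6 → PM

6:11 PM


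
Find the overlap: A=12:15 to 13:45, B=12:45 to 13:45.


Meeting A: 735-825 (in minutes from midnight)
Meeting B: 765-825
Overlap start = max(735, 765) = 765
Overlap end = min(825, 825) = 825
Overlap = max(0, 825 - 765) = 60 min

60 minutes


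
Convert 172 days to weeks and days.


24 weeks 4 days

Weeks: 172 ÷ 7 = 24 remainder 4


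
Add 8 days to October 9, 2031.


October 17, 2031

Start: October 9, 2031
Add 8 days
October 9 + 8 = October 17, 2031


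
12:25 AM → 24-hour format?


00:25

Input: 12:25 AM
12 AM → 00 (midnight)


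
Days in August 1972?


Month: August (month 8)
August has 31 days

31 days


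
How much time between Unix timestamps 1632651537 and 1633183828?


532291 seconds (147.9 hours / 6.16 days)

Difference = 1633183828 - 1632651537 = 532291 seconds
In hours: 532291 / 3600 ≈ 147.9
In days: 532291 / 86400 ≈ 6.16


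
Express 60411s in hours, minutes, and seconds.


16h 46m 51s

Hours: 60411 ÷ 3600 = 16 remainder 2811
Minutes: 2811 ÷ 60 = 46 remainder 51
Seconds: 51


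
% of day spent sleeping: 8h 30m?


35.4%

Time: 510 minutes
Day: 1440 minutes
Percentage = (510/1440) × 100 ≈ 35.4%


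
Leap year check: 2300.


Rules: divisible by 4 AND (not by 100 OR by 400)
2300 ÷ 4 = 575 exactly → divisible by 4
2300 ÷ 100 = 23 exactly → divisible by 100
2300 ÷ 400 = 5 remainder 300 → not divisible by 400
Divisible by 100 but not by 400 → not a leap year

No


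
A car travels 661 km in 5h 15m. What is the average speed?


Distance: 661 km
Time: 5h 15m = 315 min = 315/60 = 21/4 hours
Speed = 661 ÷ (21/4) = 661 × 4 / 21 = 2644/21 ≈ 125.9 km/h

125.9 km/h


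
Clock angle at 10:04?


Hour hand = 10×30 + 4×0.5 = 302.0°
Minute hand = 4×6 = 24°
Difference = |302.0 - 24| = 278.0°
Since > 180°: 360 - 278.0 = 82.0°

82.0°


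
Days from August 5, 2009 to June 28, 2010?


From August 5, 2009 to June 28, 2010
Rest of August 2009: 31 - 5 = 26
Full months: September 30, October 31, November 30, December 31, January 31, February 2010 28, March 31, April 30, May 31
Days into June 2010: 28
Total = 26 + 30 + 31 + 30 + 31 + 31 + 28 + 31 + 30 + 31 + 28 = 327 days

327 days


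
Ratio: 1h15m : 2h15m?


Duration 1: 75 minutes
Duration 2: 135 minutes
Ratio = 75:135
GCD = 15
Simplified = 5:9
As a decimal: 5/9 ≈ 0.56

5:9 (0.56)


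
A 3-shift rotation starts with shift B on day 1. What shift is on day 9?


Shifts: A, B, C
Start: B (index 1)
Day 9: (1 + 9 - 1) mod 3
= 9 mod 3
= 0
Index 0 → shift A

Shift A


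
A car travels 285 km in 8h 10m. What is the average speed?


Distance: 285 km
Time: 8h 10m = 490 min = 490/60 = 49/6 hours
Speed = 285 ÷ (49/6) = 285 × 6 / 49 = 1710/49 ≈ 34.9 km/h

34.9 km/h


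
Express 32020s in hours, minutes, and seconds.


8h 53m 40s

Hours: 32020 ÷ 3600 = 8 remainder 3220
Minutes: 3220 ÷ 60 = 53 remainder 40
Seconds: 40


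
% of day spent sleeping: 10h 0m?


41.7%

Time: 600 minutes
Day: 1440 minutes
Percentage = (600/1440) × 100 ≈ 41.7%


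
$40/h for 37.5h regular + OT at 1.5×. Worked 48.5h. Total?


Regular: 37.5h × $40 = $1500.00
Overtime: 48.5 - 37.5 = 11.0h
OT pay: 11.0h × $40 × 1.5 = $660.00
Total = $1500.00 + $660.00 = $2160.00

$2160.00


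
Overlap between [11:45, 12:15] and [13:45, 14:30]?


0 minutes

Meeting A: 705-735 (in minutes from midnight)
Meeting B: 825-870
Overlap start = max(705, 825) = 825
Overlap end = min(735, 870) = 735
Overlap = max(0, 735 - 825) = 0 min


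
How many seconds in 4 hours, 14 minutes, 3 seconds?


Hours: 4 × 3600 = 14400
Minutes: 14 × 60 = 840
Seconds: 3
Total = 14400 + 840 + 3 = 15243

15243 seconds


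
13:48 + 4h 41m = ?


Start: 828 minutes from midnight
Add: 281 minutes
Total: 1109 minutes
Hours: 1109 ÷ 60 = 18 remainder 29

18:29


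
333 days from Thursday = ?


Monday

Start: Thursday (index 3)
(3 + 333) mod 7
= 336 mod 7
= 0
Index 0 → Monday


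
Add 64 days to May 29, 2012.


August 1, 2012

Start: May 29, 2012
Add 64 days
May 29 → June 1: 31 - 29 + 1 = 3 days (64 - 3 = 61 left)
June 1 → July 1: 30 - 1 + 1 = 30 days (61 - 30 = 31 left)
July 1 → August 1: 31 - 1 + 1 = 31 days (31 - 31 = 0 left)
Land exactly on August 1, 2012


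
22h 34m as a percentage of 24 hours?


Total minutes: 22×60 + 34 = 1354
Day = 24×60 = 1440 minutes
Fraction = 1354/1440 ≈ 0.9403
As a percentage: 1354/1440 × 100 ≈ 94.03%

0.9403 (94.03%)


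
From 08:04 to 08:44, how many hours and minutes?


0h 40m

End time in minutes: 8×60 + 44 = 524
Start time in minutes: 8×60 + 4 = 484
Difference = 524 - 484 = 40 minutes
= 0 hours 40 minutes


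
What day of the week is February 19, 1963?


Zeller's congruence:
q=19, m=14, k=62, j=19
h = (19 + ⌊13×15/5⌋ + 62 + ⌊62/4⌋ + ⌊19/4⌋ - 2×19) mod 7
= (19 + 39 + 62 + 15 + 4 - 38) mod 7
= 101 mod 7 = 3
h=3 → Tuesday

Tuesday


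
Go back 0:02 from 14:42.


14:40

Start: 882 minutes from midnight
Subtract: 2 minutes
Remaining: 882 - 2 = 880
Hours: 14, Minutes: 40


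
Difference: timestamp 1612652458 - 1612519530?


Difference = 1612652458 - 1612519530 = 132928 seconds
In hours: 132928 / 3600 ≈ 36.9
In days: 132928 / 86400 ≈ 1.54

132928 seconds (36.9 hours / 1.54 days)


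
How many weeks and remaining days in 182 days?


Weeks: 182 ÷ 7 = 26 remainder 0

26 weeks 0 days


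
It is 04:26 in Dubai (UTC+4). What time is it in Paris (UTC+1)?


01:26

Time difference = UTC+1 - UTC+4 = -3 hours
New hour = (4 -3) mod 24
= 1 mod 24 = 1
Minutes unchanged → 01:26


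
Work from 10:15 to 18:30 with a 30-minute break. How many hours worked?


Total time = (18×60+30) - (10×60+15)
= 1110 - 615 = 495 min
Minus break: 495 - 30 = 465 min
= 7h 45m

7h 45m (465 minutes)


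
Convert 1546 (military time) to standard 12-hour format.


Hour: 15
15 - 12 = 3 → PM

3:46 PM


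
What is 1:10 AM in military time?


01:10

Input: 1:10 AM
AM hour stays: 1


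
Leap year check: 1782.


Rules: divisible by 4 AND (not by 100 OR by 400)
1782 ÷ 4 = 445 remainder 2 → not divisible by 4
Not divisible by 4 → not a leap year

No


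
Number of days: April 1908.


30 days

Month: April (month 4)
April has 30 days


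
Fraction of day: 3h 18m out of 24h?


0.1375 (13.75%)

Total minutes: 3×60 + 18 = 198
Day = 24×60 = 1440 minutes
Fraction = 198/1440 = 0.1375
As a percentage: 198/1440 × 100 = 13.75%


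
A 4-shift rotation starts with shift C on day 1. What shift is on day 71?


Shifts: A, B, C, D
Start: C (index 2)
Day 71: (2 + 71 - 1) mod 4
= 72 mod 4
= 0
Index 0 → shift A

Shift A


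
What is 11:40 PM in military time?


Input: 11:40 PM
PM: 11 + 12 = 23

23:40


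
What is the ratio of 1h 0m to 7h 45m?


4:31 (0.13)

Duration 1: 60 minutes
Duration 2: 465 minutes
Ratio = 60:465
GCD = 15
Simplified = 4:31
As a decimal: 4/31 ≈ 0.13


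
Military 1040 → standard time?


10:40 AM

Hour: 10
10 < 12 → AM


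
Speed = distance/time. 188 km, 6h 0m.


Distance: 188 km
Time: 6 hours
Speed = 188 / 6 ≈ 31.3 km/h

31.3 km/h


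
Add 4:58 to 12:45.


17:43

Start: 765 minutes from midnight
Add: 298 minutes
Total: 1063 minutes
Hours: 1063 ÷ 60 = 17 remainder 43


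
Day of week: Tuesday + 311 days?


Start: Tuesday (index 1)
(1 + 311) mod 7
= 312 mod 7
= 4
Index 4 → Friday

Friday


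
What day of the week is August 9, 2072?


Tuesday

Zeller's congruence:
q=9, m=8, k=72, j=20
h = (9 + ⌊13×9/5⌋ + 72 + ⌊72/4⌋ + ⌊20/4⌋ - 2×20) mod 7
= (9 + 23 + 72 + 18 + 5 - 40) mod 7
= 87 mod 7 = 3
h=3 → Tuesday


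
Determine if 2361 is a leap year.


Rules: divisible by 4 AND (not by 100 OR by 400)
2361 ÷ 4 = 590 remainder 1 → not divisible by 4
Not divisible by 4 → not a leap year

No


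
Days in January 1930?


Month: January (month 1)
January has 31 days

31 days


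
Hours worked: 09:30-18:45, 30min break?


Total time = (18×60+45) - (9×60+30)
= 1125 - 570 = 555 min
Minus break: 555 - 30 = 525 min
= 8h 45m

8h 45m (525 minutes)


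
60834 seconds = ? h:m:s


16h 53m 54s

Hours: 60834 ÷ 3600 = 16 remainder 3234
Minutes: 3234 ÷ 60 = 53 remainder 54
Seconds: 54


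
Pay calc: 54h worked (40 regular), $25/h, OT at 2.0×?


Regular: 40h × $25 = $1000.00
Overtime: 54 - 40 = 14h
OT pay: 14h × $25 × 2.0 = $700.00
Total = $1000.00 + $700.00 = $1700.00

$1700.00


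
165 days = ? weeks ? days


23 weeks 4 days

Weeks: 165 ÷ 7 = 23 remainder 4


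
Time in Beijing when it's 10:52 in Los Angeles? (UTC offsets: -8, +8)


Time difference = UTC+8 - UTC-8 = +16 hours
New hour = (10 + 16) mod 24
= 26 mod 24 = 2
Minutes unchanged → 02:52; 26 ≥ 24 → next day

02:52 (next day)


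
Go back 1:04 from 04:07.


03:03

Start: 247 minutes from midnight
Subtract: 64 minutes
Remaining: 247 - 64 = 183
Hours: 3, Minutes: 3


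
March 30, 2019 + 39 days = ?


May 8, 2019

Start: March 30, 2019
Add 39 days
March 30 → April 1: 31 - 30 + 1 = 2 days (39 - 2 = 37 left)
April 1 → May 1: 30 - 1 + 1 = 30 days (37 - 30 = 7 left)
May 1 + 7 = May 8, 2019


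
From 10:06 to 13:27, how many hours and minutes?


End time in minutes: 13×60 + 27 = 807
Start time in minutes: 10×60 + 6 = 606
Difference = 807 - 606 = 201 minutes
= 3 hours 21 minutes

3h 21m


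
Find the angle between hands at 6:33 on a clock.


Hour hand = 6×30 + 33×0.5 = 196.5°
Minute hand = 33×6 = 198°
Difference = |196.5 - 198| = 1.5°

1.5°


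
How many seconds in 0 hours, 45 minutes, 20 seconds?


2720 seconds

Hours: 0 × 3600 = 0
Minutes: 45 × 60 = 2700
Seconds: 20
Total = 0 + 2700 + 20 = 2720


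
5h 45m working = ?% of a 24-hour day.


24.0%

Time: 345 minutes
Day: 1440 minutes
Percentage = (345/1440) × 100 ≈ 24.0%


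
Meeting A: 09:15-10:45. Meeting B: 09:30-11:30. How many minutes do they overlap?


Meeting A: 555-645 (in minutes from midnight)
Meeting B: 570-690
Overlap start = max(555, 570) = 570
Overlap end = min(645, 690) = 645
Overlap = max(0, 645 - 570) = 75 min

75 minutes


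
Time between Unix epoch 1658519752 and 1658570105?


Difference = 1658570105 - 1658519752 = 50353 seconds
In hours: 50353 / 3600 ≈ 14.0
In days: 50353 / 86400 ≈ 0.58

50353 seconds (14.0 hours / 0.58 days)


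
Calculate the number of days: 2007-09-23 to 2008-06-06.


257 days

From September 23, 2007 to June 6, 2008
Rest of September 2007: 30 - 23 = 7
Full months: October 31, November 30, December 31, January 31, February 2008 29, March 31, April 30, May 31
Days into June 2008: 6
Total = 7 + 31 + 30 + 31 + 31 + 29 + 31 + 30 + 31 + 6 = 257 days


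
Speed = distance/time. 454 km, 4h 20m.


104.8 km/h

Distance: 454 km
Time: 4h 20m = 260 min = 260/60 = 13/3 hours
Speed = 454 ÷ (13/3) = 454 × 3 / 13 = 1362/13 ≈ 104.8 km/h


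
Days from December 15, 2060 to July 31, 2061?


From December 15, 2060 to July 31, 2061
Rest of December 2060: 31 - 15 = 16
Full months: January 31, February 2061 28, March 31, April 30, May 31, June 30
Days into July 2061: 31
Total = 16 + 31 + 28 + 31 + 30 + 31 + 30 + 31 = 228 days

228 days


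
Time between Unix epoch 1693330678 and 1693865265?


Difference = 1693865265 - 1693330678 = 534587 seconds
In hours: 534587 / 3600 ≈ 148.5
In days: 534587 / 86400 ≈ 6.19

534587 seconds (148.5 hours / 6.19 days)


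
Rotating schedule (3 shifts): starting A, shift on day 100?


Shift A

Shifts: A, B, C
Start: A (index 0)
Day 100: (0 + 100 - 1) mod 3
= 99 mod 3
= 0
Index 0 → shift A


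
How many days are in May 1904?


Month: May (month 5)
May has 31 days

31 days


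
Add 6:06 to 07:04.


13:10

Start: 424 minutes from midnight
Add: 366 minutes
Total: 790 minutes
Hours: 790 ÷ 60 = 13 remainder 10


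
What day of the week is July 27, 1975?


Sunday

Zeller's congruence:
q=27, m=7, k=75, j=19
h = (27 + ⌊13×8/5⌋ + 75 + ⌊75/4⌋ + ⌊19/4⌋ - 2×19) mod 7
= (27 + 20 + 75 + 18 + 4 - 38) mod 7
= 106 mod 7 = 1
h=1 → Sunday


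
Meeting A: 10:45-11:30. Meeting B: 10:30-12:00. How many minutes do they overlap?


45 minutes

Meeting A: 645-690 (in minutes from midnight)
Meeting B: 630-720
Overlap start = max(645, 630) = 645
Overlap end = min(690, 720) = 690
Overlap = max(0, 690 - 645) = 45 min


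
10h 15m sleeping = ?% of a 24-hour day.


42.7%

Time: 615 minutes
Day: 1440 minutes
Percentage = (615/1440) × 100 ≈ 42.7%


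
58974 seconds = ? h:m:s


16h 22m 54s

Hours: 58974 ÷ 3600 = 16 remainder 1374
Minutes: 1374 ÷ 60 = 22 remainder 54
Seconds: 54


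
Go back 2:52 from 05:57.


03:05

Start: 357 minutes from midnight
Subtract: 172 minutes
Remaining: 357 - 172 = 185
Hours: 3, Minutes: 5


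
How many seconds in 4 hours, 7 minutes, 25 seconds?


Hours: 4 × 3600 = 14400
Minutes: 7 × 60 = 420
Seconds: 25
Total = 14400 + 420 + 25 = 14845

14845 seconds


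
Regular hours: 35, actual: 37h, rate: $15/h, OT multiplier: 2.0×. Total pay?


$585.00

Regular: 35h × $15 = $525.00
Overtime: 37 - 35 = 2h
OT pay: 2h × $15 × 2.0 = $60.00
Total = $525.00 + $60.00 = $585.00


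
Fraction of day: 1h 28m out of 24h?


0.0611 (6.11%)

Total minutes: 1×60 + 28 = 88
Day = 24×60 = 1440 minutes
Fraction = 88/1440 ≈ 0.0611
As a percentage: 88/1440 × 100 ≈ 6.11%


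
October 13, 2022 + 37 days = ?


November 19, 2022

Start: October 13, 2022
Add 37 days
October 13 → November 1: 31 - 13 + 1 = 19 days (37 - 19 = 18 left)
November 1 + 18 = November 19, 2022


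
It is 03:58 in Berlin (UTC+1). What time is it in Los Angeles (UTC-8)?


18:58 (previous day)

Time difference = UTC-8 - UTC+1 = -9 hours
New hour = (3 -9) mod 24
= -6 mod 24 = 18
Minutes unchanged → 18:58; -6 < 0 → previous day


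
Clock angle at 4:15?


Hour hand = 4×30 + 15×0.5 = 127.5°
Minute hand = 15×6 = 90°
Difference = |127.5 - 90| = 37.5°

37.5°


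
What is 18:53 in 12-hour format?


Hour: 18
18 - 12 = 6 → PM

6:53 PM


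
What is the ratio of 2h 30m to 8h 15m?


10:33 (0.30)

Duration 1: 150 minutes
Duration 2: 495 minutes
Ratio = 150:495
GCD = 15
Simplified = 10:33
As a decimal: 10/33 ≈ 0.30


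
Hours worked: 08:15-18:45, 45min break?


9h 45m (585 minutes)

Total time = (18×60+45) - (8×60+15)
= 1125 - 495 = 630 min
Minus break: 630 - 45 = 585 min
= 9h 45m


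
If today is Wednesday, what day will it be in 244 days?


Start: Wednesday (index 2)
(2 + 244) mod 7
= 246 mod 7
= 1
Index 1 → Tuesday

Tuesday


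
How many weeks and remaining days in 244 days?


Weeks: 244 ÷ 7 = 34 remainder 6

34 weeks 6 days


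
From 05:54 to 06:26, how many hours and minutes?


0h 32m

End time in minutes: 6×60 + 26 = 386
Start time in minutes: 5×60 + 54 = 354
Difference = 386 - 354 = 32 minutes
= 0 hours 32 minutes


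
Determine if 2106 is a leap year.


Rules: divisible by 4 AND (not by 100 OR by 400)
2106 ÷ 4 = 526 remainder 2 → not divisible by 4
Not divisible by 4 → not a leap year

No


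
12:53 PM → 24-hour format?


Input: 12:53 PM
12 PM → 12 (noon)

12:53


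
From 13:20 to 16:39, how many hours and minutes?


3h 19m

End time in minutes: 16×60 + 39 = 999
Start time in minutes: 13×60 + 20 = 800
Difference = 999 - 800 = 199 minutes
= 3 hours 19 minutes


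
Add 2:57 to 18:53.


21:50

Start: 1133 minutes from midnight
Add: 177 minutes
Total: 1310 minutes
Hours: 1310 ÷ 60 = 21 remainder 50


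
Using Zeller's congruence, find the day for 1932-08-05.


Friday

Zeller's congruence:
q=5, m=8, k=32, j=19
h = (5 + ⌊13×9/5⌋ + 32 + ⌊32/4⌋ + ⌊19/4⌋ - 2×19) mod 7
= (5 + 23 + 32 + 8 + 4 - 38) mod 7
= 34 mod 7 = 6
h=6 → Friday


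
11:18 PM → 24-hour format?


23:18

Input: 11:18 PM
PM: 11 + 12 = 23


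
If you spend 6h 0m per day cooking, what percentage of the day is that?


Time: 360 minutes
Day: 1440 minutes
Percentage = (360/1440) × 100 = 25.0%

25.0%


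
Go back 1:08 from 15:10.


14:02

Start: 910 minutes from midnight
Subtract: 68 minutes
Remaining: 910 - 68 = 842
Hours: 14, Minutes: 2


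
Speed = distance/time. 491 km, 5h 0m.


Distance: 491 km
Time: 5 hours
Speed = 491 / 5 = 98.2 km/h

98.2 km/h


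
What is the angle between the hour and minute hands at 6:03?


163.5°

Hour hand = 6×30 + 3×0.5 = 181.5°
Minute hand = 3×6 = 18°
Difference = |181.5 - 18| = 163.5°


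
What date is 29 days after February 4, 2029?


Start: February 4, 2029
Add 29 days
February 4 → March 1: 28 - 4 + 1 = 25 days (29 - 25 = 4 left)
March 1 + 4 = March 5, 2029

March 5, 2029


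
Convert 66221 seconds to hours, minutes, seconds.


Hours: 66221 ÷ 3600 = 18 remainder 1421
Minutes: 1421 ÷ 60 = 23 remainder 41
Seconds: 41

18h 23m 41s


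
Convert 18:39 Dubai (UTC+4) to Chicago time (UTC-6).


Time difference = UTC-6 - UTC+4 = -10 hours
New hour = (18 -10) mod 24
= 8 mod 24 = 8
Minutes unchanged → 08:39

08:39


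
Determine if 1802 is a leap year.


No

Rules: divisible by 4 AND (not by 100 OR by 400)
1802 ÷ 4 = 450 remainder 2 → not divisible by 4
Not divisible by 4 → not a leap year


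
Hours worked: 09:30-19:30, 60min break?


9h 0m (540 minutes)

Total time = (19×60+30) - (9×60+30)
= 1170 - 570 = 600 min
Minus break: 600 - 60 = 540 min
= 9h 0m


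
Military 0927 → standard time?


Hour: 9
9 < 12 → AM

9:27 AM


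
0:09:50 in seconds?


Hours: 0 × 3600 = 0
Minutes: 9 × 60 = 540
Seconds: 50
Total = 0 + 540 + 50 = 590

590 seconds


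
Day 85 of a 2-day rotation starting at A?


Shift A

Shifts: A, B
Start: A (index 0)
Day 85: (0 + 85 - 1) mod 2
= 84 mod 2
= 0
Index 0 → shift A


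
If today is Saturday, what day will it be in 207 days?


Start: Saturday (index 5)
(5 + 207) mod 7
= 212 mod 7
= 2
Index 2 → Wednesday

Wednesday


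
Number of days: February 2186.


Month: February (month 2)
February: 28 or 29 (leap year)
2186 leap year? No

28 days


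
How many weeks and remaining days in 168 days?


24 weeks 0 days

Weeks: 168 ÷ 7 = 24 remainder 0


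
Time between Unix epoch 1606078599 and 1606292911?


214312 seconds (59.5 hours / 2.48 days)

Difference = 1606292911 - 1606078599 = 214312 seconds
In hours: 214312 / 3600 ≈ 59.5
In days: 214312 / 86400 ≈ 2.48


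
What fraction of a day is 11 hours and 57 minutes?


Total minutes: 11×60 + 57 = 717
Day = 24×60 = 1440 minutes
Fraction = 717/1440 ≈ 0.4979
As a percentage: 717/1440 × 100 ≈ 49.79%

0.4979 (49.79%)


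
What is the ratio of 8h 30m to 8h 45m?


Duration 1: 510 minutes
Duration 2: 525 minutes
Ratio = 510:525
GCD = 15
Simplified = 34:35
As a decimal: 34/35 ≈ 0.97

34:35 (0.97)


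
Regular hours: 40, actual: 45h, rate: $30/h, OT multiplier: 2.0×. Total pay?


$1500.00

Regular: 40h × $30 = $1200.00
Overtime: 45 - 40 = 5h
OT pay: 5h × $30 × 2.0 = $300.00
Total = $1200.00 + $300.00 = $1500.00


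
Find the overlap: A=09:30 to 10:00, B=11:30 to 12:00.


Meeting A: 570-600 (in minutes from midnight)
Meeting B: 690-720
Overlap start = max(570, 690) = 690
Overlap end = min(600, 720) = 600
Overlap = max(0, 600 - 690) = 0 min

0 minutes


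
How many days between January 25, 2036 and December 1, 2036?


311 days

From January 25, 2036 to December 1, 2036
Rest of January 2036: 31 - 25 = 6
Full months: February 2036 29, March 31, April 30, May 31, June 30, July 31, August 31, September 30, October 31, November 30
Days into December 2036: 1
Total = 6 + 29 + 31 + 30 + 31 + 30 + 31 + 31 + 30 + 31 + 30 + 1 = 311 days


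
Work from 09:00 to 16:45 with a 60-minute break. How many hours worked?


6h 45m (405 minutes)

Total time = (16×60+45) - (9×60+0)
= 1005 - 540 = 465 min
Minus break: 465 - 60 = 405 min
= 6h 45m


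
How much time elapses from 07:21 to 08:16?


0h 55m

End time in minutes: 8×60 + 16 = 496
Start time in minutes: 7×60 + 21 = 441
Difference = 496 - 441 = 55 minutes
= 0 hours 55 minutes


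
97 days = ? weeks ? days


Weeks: 97 ÷ 7 = 13 remainder 6

13 weeks 6 days


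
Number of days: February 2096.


Month: February (month 2)
February: 28 or 29 (leap year)
2096 leap year? Yes

29 days


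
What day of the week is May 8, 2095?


Zeller's congruence:
q=8, m=5, k=95, j=20
h = (8 + ⌊13×6/5⌋ + 95 + ⌊95/4⌋ + ⌊20/4⌋ - 2×20) mod 7
= (8 + 15 + 95 + 23 + 5 - 40) mod 7
= 106 mod 7 = 1
h=1 → Sunday

Sunday


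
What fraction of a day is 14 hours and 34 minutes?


0.6069 (60.69%)

Total minutes: 14×60 + 34 = 874
Day = 24×60 = 1440 minutes
Fraction = 874/1440 ≈ 0.6069
As a percentage: 874/1440 × 100 ≈ 60.69%


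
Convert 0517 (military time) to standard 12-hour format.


5:17 AM

Hour: 5
5 < 12 → AM


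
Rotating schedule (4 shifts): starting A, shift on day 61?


Shifts: A, B, C, D
Start: A (index 0)
Day 61: (0 + 61 - 1) mod 4
= 60 mod 4
= 0
Index 0 → shift A

Shift A


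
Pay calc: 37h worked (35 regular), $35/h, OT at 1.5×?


$1330.00

Regular: 35h × $35 = $1225.00
Overtime: 37 - 35 = 2h
OT pay: 2h × $35 × 1.5 = $105.00
Total = $1225.00 + $105.00 = $1330.00


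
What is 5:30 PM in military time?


17:30

Input: 5:30 PM
PM: 5 + 12 = 17


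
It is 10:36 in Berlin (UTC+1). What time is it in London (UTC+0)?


Time difference = UTC+0 - UTC+1 = -1 hours
New hour = (10 -1) mod 24
= 9 mod 24 = 9
Minutes unchanged → 09:36

09:36


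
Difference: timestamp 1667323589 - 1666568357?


755232 seconds (209.8 hours / 8.74 days)

Difference = 1667323589 - 1666568357 = 755232 seconds
In hours: 755232 / 3600 ≈ 209.8
In days: 755232 / 86400 ≈ 8.74


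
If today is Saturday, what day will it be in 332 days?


Tuesday

Start: Saturday (index 5)
(5 + 332) mod 7
= 337 mod 7
= 1
Index 1 → Tuesday


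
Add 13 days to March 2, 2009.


March 15, 2009

Start: March 2, 2009
Add 13 days
March 2 + 13 = March 15, 2009


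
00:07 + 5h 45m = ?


05:52

Start: 7 minutes from midnight
Add: 345 minutes
Total: 352 minutes
Hours: 352 ÷ 60 = 5 remainder 52


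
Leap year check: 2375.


No

Rules: divisible by 4 AND (not by 100 OR by 400)
2375 ÷ 4 = 593 remainder 3 → not divisible by 4
Not divisible by 4 → not a leap year


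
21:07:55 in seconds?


76075 seconds

Hours: 21 × 3600 = 75600
Minutes: 7 × 60 = 420
Seconds: 55
Total = 75600 + 420 + 55 = 76075


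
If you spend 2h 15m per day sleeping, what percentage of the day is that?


9.4%

Time: 135 minutes
Day: 1440 minutes
Percentage = (135/1440) × 100 ≈ 9.4%


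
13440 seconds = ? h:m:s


3h 44m 0s

Hours: 13440 ÷ 3600 = 3 remainder 2640
Minutes: 2640 ÷ 60 = 44 remainder 0
Seconds: 0


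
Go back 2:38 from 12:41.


Start: 761 minutes from midnight
Subtract: 158 minutes
Remaining: 761 - 158 = 603
Hours: 10, Minutes: 3

10:03


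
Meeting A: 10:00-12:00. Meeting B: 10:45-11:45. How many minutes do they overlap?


60 minutes

Meeting A: 600-720 (in minutes from midnight)
Meeting B: 645-705
Overlap start = max(600, 645) = 645
Overlap end = min(720, 705) = 705
Overlap = max(0, 705 - 645) = 60 min


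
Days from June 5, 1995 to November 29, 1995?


177 days

From June 5, 1995 to November 29, 1995
Rest of June 1995: 30 - 5 = 25
Full months: July 31, August 31, September 30, October 31
Days into November 1995: 29
Total = 25 + 31 + 31 + 30 + 31 + 29 = 177 days


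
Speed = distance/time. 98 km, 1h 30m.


65.3 km/h

Distance: 98 km
Time: 1h 30m = 90 min = 90/60 = 3/2 hours
Speed = 98 ÷ (3/2) = 98 × 2 / 3 = 196/3 ≈ 65.3 km/h


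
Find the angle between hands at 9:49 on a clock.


Hour hand = 9×30 + 49×0.5 = 294.5°
Minute hand = 49×6 = 294°
Difference = |294.5 - 294| = 0.5°

0.5°


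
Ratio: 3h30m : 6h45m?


14:27 (0.52)

Duration 1: 210 minutes
Duration 2: 405 minutes
Ratio = 210:405
GCD = 15
Simplified = 14:27
As a decimal: 14/27 ≈ 0.52


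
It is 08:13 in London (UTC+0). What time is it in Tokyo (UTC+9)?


Time difference = UTC+9 - UTC+0 = +9 hours
New hour = (8 + 9) mod 24
= 17 mod 24 = 17
Minutes unchanged → 17:13

17:13


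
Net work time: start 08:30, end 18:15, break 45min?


Total time = (18×60+15) - (8×60+30)
= 1095 - 510 = 585 min
Minus break: 585 - 45 = 540 min
= 9h 0m

9h 0m (540 minutes)


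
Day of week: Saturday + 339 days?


Tuesday

Start: Saturday (index 5)
(5 + 339) mod 7
= 344 mod 7
= 1
Index 1 → Tuesday


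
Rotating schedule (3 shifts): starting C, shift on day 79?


Shifts: A, B, C
Start: C (index 2)
Day 79: (2 + 79 - 1) mod 3
= 80 mod 3
= 2
Index 2 → shift C

Shift C


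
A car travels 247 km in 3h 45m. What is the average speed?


65.9 km/h

Distance: 247 km
Time: 3h 45m = 225 min = 225/60 = 15/4 hours
Speed = 247 ÷ (15/4) = 247 × 4 / 15 = 988/15 ≈ 65.9 km/h


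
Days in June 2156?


Month: June (month 6)
June has 30 days

30 days


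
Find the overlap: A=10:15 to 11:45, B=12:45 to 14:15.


0 minutes

Meeting A: 615-705 (in minutes from midnight)
Meeting B: 765-855
Overlap start = max(615, 765) = 765
Overlap end = min(705, 855) = 705
Overlap = max(0, 705 - 765) = 0 min


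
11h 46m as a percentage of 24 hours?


Total minutes: 11×60 + 46 = 706
Day = 24×60 = 1440 minutes
Fraction = 706/1440 ≈ 0.4903
As a percentage: 706/1440 × 100 ≈ 49.03%

0.4903 (49.03%)


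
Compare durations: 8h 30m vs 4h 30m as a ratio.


17:9 (1.89)

Duration 1: 510 minutes
Duration 2: 270 minutes
Ratio = 510:270
GCD = 30
Simplified = 17:9
As a decimal: 17/9 ≈ 1.89


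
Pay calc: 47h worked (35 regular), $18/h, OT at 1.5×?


Regular: 35h × $18 = $630.00
Overtime: 47 - 35 = 12h
OT pay: 12h × $18 × 1.5 = $324.00
Total = $630.00 + $324.00 = $954.00

$954.00


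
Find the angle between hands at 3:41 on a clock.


Hour hand = 3×30 + 41×0.5 = 110.5°
Minute hand = 41×6 = 246°
Difference = |110.5 - 246| = 135.5°

135.5°


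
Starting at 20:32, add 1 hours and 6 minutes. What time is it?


Start: 1232 minutes from midnight
Add: 66 minutes
Total: 1298 minutes
Hours: 1298 ÷ 60 = 21 remainder 38

21:38


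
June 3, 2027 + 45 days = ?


Start: June 3, 2027
Add 45 days
June 3 → July 1: 30 - 3 + 1 = 28 days (45 - 28 = 17 left)
July 1 + 17 = July 18, 2027

July 18, 2027


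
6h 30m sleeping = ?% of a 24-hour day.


Time: 390 minutes
Day: 1440 minutes
Percentage = (390/1440) × 100 ≈ 27.1%

27.1%


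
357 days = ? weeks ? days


Weeks: 357 ÷ 7 = 51 remainder 0

51 weeks 0 days


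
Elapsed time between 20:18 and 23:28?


End time in minutes: 23×60 + 28 = 1408
Start time in minutes: 20×60 + 18 = 1218
Difference = 1408 - 1218 = 190 minutes
= 3 hours 10 minutes

3h 10m


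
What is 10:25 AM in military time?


Input: 10:25 AM
AM hour stays: 10

10:25


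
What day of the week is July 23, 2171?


Zeller's congruence:
q=23, m=7, k=71, j=21
h = (23 + ⌊13×8/5⌋ + 71 + ⌊71/4⌋ + ⌊21/4⌋ - 2×21) mod 7
= (23 + 20 + 71 + 17 + 5 - 42) mod 7
= 94 mod 7 = 3
h=3 → Tuesday

Tuesday


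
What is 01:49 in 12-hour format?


1:49 AM

Hour: 1
1 < 12 → AM


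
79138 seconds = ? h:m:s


21h 58m 58s

Hours: 79138 ÷ 3600 = 21 remainder 3538
Minutes: 3538 ÷ 60 = 58 remainder 58
Seconds: 58


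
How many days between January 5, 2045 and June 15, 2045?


From January 5, 2045 to June 15, 2045
Rest of January 2045: 31 - 5 = 26
Full months: February 2045 28, March 31, April 30, May 31
Days into June 2045: 15
Total = 26 + 28 + 31 + 30 + 31 + 15 = 161 days

161 days


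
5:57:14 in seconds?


Hours: 5 × 3600 = 18000
Minutes: 57 × 60 = 3420
Seconds: 14
Total = 18000 + 3420 + 14 = 21434

21434 seconds


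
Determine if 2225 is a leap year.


No

Rules: divisible by 4 AND (not by 100 OR by 400)
2225 ÷ 4 = 556 remainder 1 → not divisible by 4
Not divisible by 4 → not a leap year


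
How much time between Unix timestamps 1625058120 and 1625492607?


Difference = 1625492607 - 1625058120 = 434487 seconds
In hours: 434487 / 3600 ≈ 120.7
In days: 434487 / 86400 ≈ 5.03

434487 seconds (120.7 hours / 5.03 days)


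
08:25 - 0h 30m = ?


07:55

Start: 505 minutes from midnight
Subtract: 30 minutes
Remaining: 505 - 30 = 475
Hours: 7, Minutes: 55


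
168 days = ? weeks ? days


Weeks: 168 ÷ 7 = 24 remainder 0

24 weeks 0 days


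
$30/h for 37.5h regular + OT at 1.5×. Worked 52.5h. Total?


$1800.00

Regular: 37.5h × $30 = $1125.00
Overtime: 52.5 - 37.5 = 15.0h
OT pay: 15.0h × $30 × 1.5 = $675.00
Total = $1125.00 + $675.00 = $1800.00


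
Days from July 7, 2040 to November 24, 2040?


From July 7, 2040 to November 24, 2040
Rest of July 2040: 31 - 7 = 24
Full months: August 31, September 30, October 31
Days into November 2040: 24
Total = 24 + 31 + 30 + 31 + 24 = 140 days

140 days


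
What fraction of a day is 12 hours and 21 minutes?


0.5146 (51.46%)

Total minutes: 12×60 + 21 = 741
Day = 24×60 = 1440 minutes
Fraction = 741/1440 ≈ 0.5146
As a percentage: 741/1440 × 100 ≈ 51.46%


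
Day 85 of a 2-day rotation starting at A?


Shift A

Shifts: A, B
Start: A (index 0)
Day 85: (0 + 85 - 1) mod 2
= 84 mod 2
= 0
Index 0 → shift A


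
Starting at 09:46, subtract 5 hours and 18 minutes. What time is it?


04:28

Start: 586 minutes from midnight
Subtract: 318 minutes
Remaining: 586 - 318 = 268
Hours: 4, Minutes: 28


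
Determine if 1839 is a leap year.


No

Rules: divisible by 4 AND (not by 100 OR by 400)
1839 ÷ 4 = 459 remainder 3 → not divisible by 4
Not divisible by 4 → not a leap year


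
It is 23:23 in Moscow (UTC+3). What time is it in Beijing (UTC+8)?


04:23 (next day)

Time difference = UTC+8 - UTC+3 = +5 hours
New hour = (23 + 5) mod 24
= 28 mod 24 = 4
Minutes unchanged → 04:23; 28 ≥ 24 → next day


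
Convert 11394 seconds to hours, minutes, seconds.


Hours: 11394 ÷ 3600 = 3 remainder 594
Minutes: 594 ÷ 60 = 9 remainder 54
Seconds: 54

3h 9m 54s


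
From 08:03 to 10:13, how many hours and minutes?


End time in minutes: 10×60 + 13 = 613
Start time in minutes: 8×60 + 3 = 483
Difference = 613 - 483 = 130 minutes
= 2 hours 10 minutes

2h 10m


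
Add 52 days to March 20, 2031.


May 11, 2031

Start: March 20, 2031
Add 52 days
March 20 → April 1: 31 - 20 + 1 = 12 days (52 - 12 = 40 left)
April 1 → May 1: 30 - 1 + 1 = 30 days (40 - 30 = 10 left)
May 1 + 10 = May 11, 2031


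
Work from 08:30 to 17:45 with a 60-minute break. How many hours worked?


Total time = (17×60+45) - (8×60+30)
= 1065 - 510 = 555 min
Minus break: 555 - 60 = 495 min
= 8h 15m

8h 15m (495 minutes)


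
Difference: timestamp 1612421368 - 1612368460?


52908 seconds (14.7 hours / 0.61 days)

Difference = 1612421368 - 1612368460 = 52908 seconds
In hours: 52908 / 3600 ≈ 14.7
In days: 52908 / 86400 ≈ 0.61


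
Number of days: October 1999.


Month: October (month 10)
October has 31 days

31 days


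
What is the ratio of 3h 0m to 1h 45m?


12:7 (1.71)

Duration 1: 180 minutes
Duration 2: 105 minutes
Ratio = 180:105
GCD = 15
Simplified = 12:7
As a decimal: 12/7 ≈ 1.71


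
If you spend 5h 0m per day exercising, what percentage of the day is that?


Time: 300 minutes
Day: 1440 minutes
Percentage = (300/1440) × 100 ≈ 20.8%

20.8%


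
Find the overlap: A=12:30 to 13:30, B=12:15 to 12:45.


Meeting A: 750-810 (in minutes from midnight)
Meeting B: 735-765
Overlap start = max(750, 735) = 750
Overlap end = min(810, 765) = 765
Overlap = max(0, 765 - 750) = 15 min

15 minutes


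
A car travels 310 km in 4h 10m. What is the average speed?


74.4 km/h

Distance: 310 km
Time: 4h 10m = 250 min = 250/60 = 25/6 hours
Speed = 310 ÷ (25/6) = 310 × 6 / 25 = 1860/25 = 74.4 km/h


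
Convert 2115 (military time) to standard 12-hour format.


9:15 PM

Hour: 21
21 - 12 = 9 → PM


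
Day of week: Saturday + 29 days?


Start: Saturday (index 5)
(5 + 29) mod 7
= 34 mod 7
= 6
Index 6 → Sunday

Sunday


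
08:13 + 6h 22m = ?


14:35

Start: 493 minutes from midnight
Add: 382 minutes
Total: 875 minutes
Hours: 875 ÷ 60 = 14 remainder 35


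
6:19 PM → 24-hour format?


18:19

Input: 6:19 PM
PM: 6 + 12 = 18


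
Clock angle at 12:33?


178.5°

Hour hand (12 ≡ 0 on the dial): 0×30 + 33×0.5 = 16.5°
Minute hand = 33×6 = 198°
Difference = |16.5 - 198| = 181.5°
Since > 180°: 360 - 181.5 = 178.5°


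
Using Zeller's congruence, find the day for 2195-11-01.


Sunday

Zeller's congruence:
q=1, m=11, k=95, j=21
h = (1 + ⌊13×12/5⌋ + 95 + ⌊95/4⌋ + ⌊21/4⌋ - 2×21) mod 7
= (1 + 31 + 95 + 23 + 5 - 42) mod 7
= 113 mod 7 = 1
h=1 → Sunday


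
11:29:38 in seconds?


41378 seconds

Hours: 11 × 3600 = 39600
Minutes: 29 × 60 = 1740
Seconds: 38
Total = 39600 + 1740 + 38 = 41378


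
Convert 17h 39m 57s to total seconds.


63597 seconds

Hours: 17 × 3600 = 61200
Minutes: 39 × 60 = 2340
Seconds: 57
Total = 61200 + 2340 + 57 = 63597


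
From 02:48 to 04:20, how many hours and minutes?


End time in minutes: 4×60 + 20 = 260
Start time in minutes: 2×60 + 48 = 168
Difference = 260 - 168 = 92 minutes
= 1 hours 32 minutes

1h 32m


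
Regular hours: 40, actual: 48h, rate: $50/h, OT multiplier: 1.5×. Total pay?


$2600.00

Regular: 40h × $50 = $2000.00
Overtime: 48 - 40 = 8h
OT pay: 8h × $50 × 1.5 = $600.00
Total = $2000.00 + $600.00 = $2600.00


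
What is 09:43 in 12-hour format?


9:43 AM

Hour: 9
9 < 12 → AM


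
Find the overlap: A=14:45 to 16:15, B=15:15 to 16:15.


60 minutes

Meeting A: 885-975 (in minutes from midnight)
Meeting B: 915-975
Overlap start = max(885, 915) = 915
Overlap end = min(975, 975) = 975
Overlap = max(0, 975 - 915) = 60 min


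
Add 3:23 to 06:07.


09:30

Start: 367 minutes from midnight
Add: 203 minutes
Total: 570 minutes
Hours: 570 ÷ 60 = 9 remainder 30


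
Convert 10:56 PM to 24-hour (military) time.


22:56

Input: 10:56 PM
PM: 10 + 12 = 22


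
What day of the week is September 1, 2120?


Sunday

Zeller's congruence:
q=1, m=9, k=20, j=21
h = (1 + ⌊13×10/5⌋ + 20 + ⌊20/4⌋ + ⌊21/4⌋ - 2×21) mod 7
= (1 + 26 + 20 + 5 + 5 - 42) mod 7
= 15 mod 7 = 1
h=1 → Sunday


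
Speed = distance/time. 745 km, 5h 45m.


129.6 km/h

Distance: 745 km
Time: 5h 45m = 345 min = 345/60 = 23/4 hours
Speed = 745 ÷ (23/4) = 745 × 4 / 23 = 2980/23 ≈ 129.6 km/h


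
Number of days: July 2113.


Month: July (month 7)
July has 31 days

31 days


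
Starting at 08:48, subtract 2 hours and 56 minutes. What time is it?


05:52

Start: 528 minutes from midnight
Subtract: 176 minutes
Remaining: 528 - 176 = 352
Hours: 5, Minutes: 52


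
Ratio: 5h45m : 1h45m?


Duration 1: 345 minutes
Duration 2: 105 minutes
Ratio = 345:105
GCD = 15
Simplified = 23:7
As a decimal: 23/7 ≈ 3.29

23:7 (3.29)


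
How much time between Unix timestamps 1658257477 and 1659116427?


Difference = 1659116427 - 1658257477 = 858950 seconds
In hours: 858950 / 3600 ≈ 238.6
In days: 858950 / 86400 ≈ 9.94

858950 seconds (238.6 hours / 9.94 days)


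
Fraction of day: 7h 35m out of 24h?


Total minutes: 7×60 + 35 = 455
Day = 24×60 = 1440 minutes
Fraction = 455/1440 ≈ 0.3160
As a percentage: 455/1440 × 100 ≈ 31.60%

0.3160 (31.60%)


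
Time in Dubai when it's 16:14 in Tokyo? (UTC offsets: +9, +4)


11:14

Time difference = UTC+4 - UTC+9 = -5 hours
New hour = (16 -5) mod 24
= 11 mod 24 = 11
Minutes unchanged → 11:14


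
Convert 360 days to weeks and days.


Weeks: 360 ÷ 7 = 51 remainder 3

51 weeks 3 days


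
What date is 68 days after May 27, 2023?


Start: May 27, 2023
Add 68 days
May 27 → June 1: 31 - 27 + 1 = 5 days (68 - 5 = 63 left)
June 1 → July 1: 30 - 1 + 1 = 30 days (63 - 30 = 33 left)
July 1 → August 1: 31 - 1 + 1 = 31 days (33 - 31 = 2 left)
August 1 + 2 = August 3, 2023

August 3, 2023


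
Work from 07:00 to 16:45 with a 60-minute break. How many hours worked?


8h 45m (525 minutes)

Total time = (16×60+45) - (7×60+0)
= 1005 - 420 = 585 min
Minus break: 585 - 60 = 525 min
= 8h 45m
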